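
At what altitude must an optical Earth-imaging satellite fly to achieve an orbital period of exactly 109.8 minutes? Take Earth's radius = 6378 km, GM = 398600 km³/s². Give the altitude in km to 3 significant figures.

1220 km

T = 109.8 min = 6588.0 s.
From T = 2π√(a³/μ): a = (μ T²/4π²)^(1/3) = (398600 × 6588.0² / 4π²)^(1/3) = 7596 km.
Altitude h = a − R = 7596 − 6378 = 1218 km.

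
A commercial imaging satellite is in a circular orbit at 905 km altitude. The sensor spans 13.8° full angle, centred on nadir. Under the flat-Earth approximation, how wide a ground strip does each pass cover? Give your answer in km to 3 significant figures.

219 km

Half-angle = 13.8°/2 = 6.9°.
Swath width ≈ 2h·tan(θ/2) = 2 × 905 × tan(6.9°) = 219.0 km.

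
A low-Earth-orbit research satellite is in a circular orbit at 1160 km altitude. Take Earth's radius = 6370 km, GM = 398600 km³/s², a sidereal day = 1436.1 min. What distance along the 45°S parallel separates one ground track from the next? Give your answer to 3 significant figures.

Semi-major axis a = 6370 + 1160 = 7530 km. Period T = 2π√(a³/μ) = 2π√(7530³/398600) = 6502.8 s = 108.38 min.
Node shift per orbit = (6502.8/86166) × 360° = 27.17°.
Equatorial spacing = 27.17 × 111.2 km/° = 3021 km.
At 45° latitude, spacing = 3021 × cos(45°) = 2136 km.

2140 km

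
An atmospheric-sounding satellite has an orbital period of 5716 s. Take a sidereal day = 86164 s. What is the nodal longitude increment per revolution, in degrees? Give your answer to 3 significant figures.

23.9°

During one orbit Earth rotates (5716.0 / 86164) × 360° = 23.88°.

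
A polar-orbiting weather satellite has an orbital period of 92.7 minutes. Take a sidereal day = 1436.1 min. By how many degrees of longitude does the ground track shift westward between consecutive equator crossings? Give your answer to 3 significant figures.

23.2°

T = 92.7 min = 5562.0 s.
During one orbit Earth rotates (5562.0 / 86166) × 360° = 23.24°.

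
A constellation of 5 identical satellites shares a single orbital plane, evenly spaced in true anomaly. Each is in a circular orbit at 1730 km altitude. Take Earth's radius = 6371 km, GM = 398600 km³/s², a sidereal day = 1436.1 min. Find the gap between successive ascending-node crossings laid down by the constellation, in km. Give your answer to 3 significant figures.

674 km

Semi-major axis a = 6371 + 1730 = 8101 km. Period T = 2π√(a³/μ) = 2π√(8101³/398600) = 7256.4 s = 120.94 min.
Single-satellite node shift = (7256.4/86166) × 360° = 30.32°.
With 5 satellites evenly phased, successive equator crossings are 30.32/5 = 6.063° apart.
That is 6.063 × 111.2 = 674 km at the equator.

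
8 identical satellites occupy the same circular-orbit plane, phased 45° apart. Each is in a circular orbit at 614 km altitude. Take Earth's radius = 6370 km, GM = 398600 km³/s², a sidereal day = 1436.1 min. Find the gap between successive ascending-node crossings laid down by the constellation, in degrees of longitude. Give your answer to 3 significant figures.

Semi-major axis a = 6370 + 614 = 6984 km. Period T = 2π√(a³/μ) = 2π√(6984³/398600) = 5808.5 s = 96.81 min.
Single-satellite node shift = (5808.5/86166) × 360° = 24.27°.
With 8 satellites evenly phased, successive equator crossings are 24.27/8 = 3.034° apart.

3.03°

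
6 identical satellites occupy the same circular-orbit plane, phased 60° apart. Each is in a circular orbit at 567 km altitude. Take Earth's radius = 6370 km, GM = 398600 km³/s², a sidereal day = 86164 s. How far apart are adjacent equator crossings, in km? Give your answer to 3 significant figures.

Semi-major axis a = 6370 + 567 = 6937 km. Period T = 2π√(a³/μ) = 2π√(6937³/398600) = 5750.0 s = 95.83 min.
Single-satellite node shift = (5750.0/86164) × 360° = 24.02°.
With 6 satellites evenly phased, successive equator crossings are 24.02/6 = 4.004° apart.
That is 4.004 × 111.2 = 445 km at the equator.

445 km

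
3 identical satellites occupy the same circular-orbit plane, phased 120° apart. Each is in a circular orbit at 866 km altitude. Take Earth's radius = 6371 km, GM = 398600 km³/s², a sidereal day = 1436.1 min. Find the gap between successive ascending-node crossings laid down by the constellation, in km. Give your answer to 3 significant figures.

Semi-major axis a = 6371 + 866 = 7237 km. Period T = 2π√(a³/μ) = 2π√(7237³/398600) = 6127.0 s = 102.12 min.
Single-satellite node shift = (6127.0/86166) × 360° = 25.60°.
With 3 satellites evenly phased, successive equator crossings are 25.60/3 = 8.533° apart.
That is 8.533 × 111.2 = 949 km at the equator.

949 km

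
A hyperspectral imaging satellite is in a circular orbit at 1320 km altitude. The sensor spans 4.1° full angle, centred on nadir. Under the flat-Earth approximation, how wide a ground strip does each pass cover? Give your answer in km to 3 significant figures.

94.5 km

Half-angle = 4.1°/2 = 2.05°.
Swath width ≈ 2h·tan(θ/2) = 2 × 1320 × tan(2.05°) = 94.5 km.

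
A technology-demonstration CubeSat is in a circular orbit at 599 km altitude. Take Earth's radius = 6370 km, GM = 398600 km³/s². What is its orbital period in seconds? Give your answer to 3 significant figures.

Semi-major axis a = 6370 + 599 = 6969 km. Period T = 2π√(a³/μ) = 2π√(6969³/398600) = 5789.8 s = 96.50 min.

5790 seconds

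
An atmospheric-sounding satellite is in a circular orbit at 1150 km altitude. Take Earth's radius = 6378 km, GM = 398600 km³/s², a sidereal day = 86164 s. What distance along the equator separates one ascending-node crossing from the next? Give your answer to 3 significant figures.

3020 km

Semi-major axis a = 6378 + 1150 = 7528 km. Period T = 2π√(a³/μ) = 2π√(7528³/398600) = 6500.3 s = 108.34 min.
During one orbit Earth rotates (6500.3 / 86164) × 360° = 27.16°.
At the equator that is 27.16° × (2π·6378/360) km/° = 27.16 × 111.3 = 3023 km.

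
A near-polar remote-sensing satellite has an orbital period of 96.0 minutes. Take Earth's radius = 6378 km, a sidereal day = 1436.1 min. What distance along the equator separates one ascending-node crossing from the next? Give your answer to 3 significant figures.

2680 km

T = 96.0 min = 5760.0 s.
During one orbit Earth rotates (5760.0 / 86166) × 360° = 24.07°.
At the equator that is 24.07° × (2π·6378/360) km/° = 24.07 × 111.3 = 2679 km.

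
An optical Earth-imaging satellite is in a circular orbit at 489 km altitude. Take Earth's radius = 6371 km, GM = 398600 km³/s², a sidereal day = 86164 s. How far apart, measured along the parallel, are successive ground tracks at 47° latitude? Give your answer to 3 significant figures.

1790 km

Semi-major axis a = 6371 + 489 = 6860 km. Period T = 2π√(a³/μ) = 2π√(6860³/398600) = 5654.5 s = 94.24 min.
Node shift per orbit = (5654.5/86164) × 360° = 23.63°.
Equatorial spacing = 23.63 × 111.2 km/° = 2627 km.
At 47° latitude, spacing = 2627 × cos(47°) = 1792 km.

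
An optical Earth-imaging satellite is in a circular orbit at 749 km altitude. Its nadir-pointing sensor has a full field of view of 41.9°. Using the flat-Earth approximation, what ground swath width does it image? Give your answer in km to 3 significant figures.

Half-angle = 41.9°/2 = 20.95°.
Swath width ≈ 2h·tan(θ/2) = 2 × 749 × tan(20.95°) = 573.5 km.

574 km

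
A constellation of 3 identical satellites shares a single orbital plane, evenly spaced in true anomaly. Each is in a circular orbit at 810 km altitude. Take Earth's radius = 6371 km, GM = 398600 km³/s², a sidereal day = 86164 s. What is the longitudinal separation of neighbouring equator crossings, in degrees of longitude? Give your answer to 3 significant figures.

Semi-major axis a = 6371 + 810 = 7181 km. Period T = 2π√(a³/μ) = 2π√(7181³/398600) = 6056.0 s = 100.93 min.
Single-satellite node shift = (6056.0/86164) × 360° = 25.30°.
With 3 satellites evenly phased, successive equator crossings are 25.30/3 = 8.434° apart.

8.43°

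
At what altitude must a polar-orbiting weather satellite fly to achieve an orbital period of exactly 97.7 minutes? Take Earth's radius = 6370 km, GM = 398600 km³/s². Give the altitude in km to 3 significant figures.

657 km

T = 97.7 min = 5862.0 s.
From T = 2π√(a³/μ): a = (μ T²/4π²)^(1/3) = (398600 × 5862.0² / 4π²)^(1/3) = 7027 km.
Altitude h = a − R = 7027 − 6370 = 657 km.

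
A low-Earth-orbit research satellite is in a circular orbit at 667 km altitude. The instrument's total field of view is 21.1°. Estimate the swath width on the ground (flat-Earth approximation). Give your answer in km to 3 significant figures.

Half-angle = 21.1°/2 = 10.55°.
Swath width ≈ 2h·tan(θ/2) = 2 × 667 × tan(10.55°) = 248.4 km.

248 km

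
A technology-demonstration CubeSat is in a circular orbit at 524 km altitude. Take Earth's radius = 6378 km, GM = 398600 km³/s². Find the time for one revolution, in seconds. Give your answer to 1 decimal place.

5706.6 seconds

Semi-major axis a = 6378 + 524 = 6902 km. Period T = 2π√(a³/μ) = 2π√(6902³/398600) = 5706.6 s = 95.11 min.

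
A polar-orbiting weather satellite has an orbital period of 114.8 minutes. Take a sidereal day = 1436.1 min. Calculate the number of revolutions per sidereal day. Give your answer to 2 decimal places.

T = 114.8 min = 6888.0 s.
Orbits per sidereal day = 86166 / 6888.0 = 12.510.

12.51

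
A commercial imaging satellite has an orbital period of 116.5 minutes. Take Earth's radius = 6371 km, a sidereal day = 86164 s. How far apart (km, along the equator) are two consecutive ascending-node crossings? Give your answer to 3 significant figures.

3250 km

T = 116.5 min = 6990.0 s.
During one orbit Earth rotates (6990.0 / 86164) × 360° = 29.20°.
At the equator that is 29.20° × (2π·6371/360) km/° = 29.20 × 111.2 = 3247 km.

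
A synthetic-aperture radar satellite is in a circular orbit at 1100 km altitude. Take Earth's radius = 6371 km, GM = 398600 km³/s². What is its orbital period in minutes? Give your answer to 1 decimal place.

Semi-major axis a = 6371 + 1100 = 7471 km. Period T = 2π√(a³/μ) = 2π√(7471³/398600) = 6426.6 s = 107.11 min.

107.1 min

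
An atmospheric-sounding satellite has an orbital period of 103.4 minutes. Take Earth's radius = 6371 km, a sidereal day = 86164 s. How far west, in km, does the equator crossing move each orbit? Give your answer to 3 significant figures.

T = 103.4 min = 6204.0 s.
During one orbit Earth rotates (6204.0 / 86164) × 360° = 25.92°.
At the equator that is 25.92° × (2π·6371/360) km/° = 25.92 × 111.2 = 2882 km.

2880 km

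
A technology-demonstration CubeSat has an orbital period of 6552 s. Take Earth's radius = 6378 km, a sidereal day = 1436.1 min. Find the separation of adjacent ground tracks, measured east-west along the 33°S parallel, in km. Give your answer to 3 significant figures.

2560 km

Node shift per orbit = (6552.0/86166) × 360° = 27.37°.
Equatorial spacing = 27.37 × 111.3 km/° = 3047 km.
At 33° latitude, spacing = 3047 × cos(33°) = 2556 km.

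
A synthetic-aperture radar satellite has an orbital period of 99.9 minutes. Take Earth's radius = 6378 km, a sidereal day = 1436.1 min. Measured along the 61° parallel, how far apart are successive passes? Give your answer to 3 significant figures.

T = 99.9 min = 5994.0 s.
Node shift per orbit = (5994.0/86166) × 360° = 25.04°.
Equatorial spacing = 25.04 × 111.3 km/° = 2788 km.
At 61° latitude, spacing = 2788 × cos(61°) = 1352 km.

1350 km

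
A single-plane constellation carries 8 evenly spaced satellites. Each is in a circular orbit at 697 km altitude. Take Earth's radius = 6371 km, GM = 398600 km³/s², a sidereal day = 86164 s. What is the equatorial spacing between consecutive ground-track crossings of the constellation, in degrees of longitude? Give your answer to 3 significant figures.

3.09°

Semi-major axis a = 6371 + 697 = 7068 km. Period T = 2π√(a³/μ) = 2π√(7068³/398600) = 5913.7 s = 98.56 min.
Single-satellite node shift = (5913.7/86164) × 360° = 24.71°.
With 8 satellites evenly phased, successive equator crossings are 24.71/8 = 3.088° apart.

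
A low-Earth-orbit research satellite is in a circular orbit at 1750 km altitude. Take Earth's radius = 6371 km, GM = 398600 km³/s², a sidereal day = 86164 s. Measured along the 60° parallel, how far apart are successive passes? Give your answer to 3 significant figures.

1690 km

Semi-major axis a = 6371 + 1750 = 8121 km. Period T = 2π√(a³/μ) = 2π√(8121³/398600) = 7283.3 s = 121.39 min.
Node shift per orbit = (7283.3/86164) × 360° = 30.43°.
Equatorial spacing = 30.43 × 111.2 km/° = 3384 km.
At 60° latitude, spacing = 3384 × cos(60°) = 1692 km.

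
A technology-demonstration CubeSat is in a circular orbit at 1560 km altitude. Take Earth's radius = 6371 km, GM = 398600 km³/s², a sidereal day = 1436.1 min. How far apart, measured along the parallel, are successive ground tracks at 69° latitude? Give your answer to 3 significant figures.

Semi-major axis a = 6371 + 1560 = 7931 km. Period T = 2π√(a³/μ) = 2π√(7931³/398600) = 7029.2 s = 117.15 min.
Node shift per orbit = (7029.2/86166) × 360° = 29.37°.
Equatorial spacing = 29.37 × 111.2 km/° = 3266 km.
At 69° latitude, spacing = 3266 × cos(69°) = 1170 km.

1170 km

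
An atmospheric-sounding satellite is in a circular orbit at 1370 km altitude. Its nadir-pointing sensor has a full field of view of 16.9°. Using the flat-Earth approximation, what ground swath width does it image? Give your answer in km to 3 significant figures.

407 km

Half-angle = 16.9°/2 = 8.45°.
Swath width ≈ 2h·tan(θ/2) = 2 × 1370 × tan(8.45°) = 407.1 km.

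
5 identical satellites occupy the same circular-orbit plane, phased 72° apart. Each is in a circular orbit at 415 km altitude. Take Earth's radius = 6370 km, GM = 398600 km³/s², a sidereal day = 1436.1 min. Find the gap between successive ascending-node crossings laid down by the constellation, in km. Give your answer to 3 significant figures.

517 km

Semi-major axis a = 6370 + 415 = 6785 km. Period T = 2π√(a³/μ) = 2π√(6785³/398600) = 5562.1 s = 92.70 min.
Single-satellite node shift = (5562.1/86166) × 360° = 23.24°.
With 5 satellites evenly phased, successive equator crossings are 23.24/5 = 4.648° apart.
That is 4.648 × 111.2 = 517 km at the equator.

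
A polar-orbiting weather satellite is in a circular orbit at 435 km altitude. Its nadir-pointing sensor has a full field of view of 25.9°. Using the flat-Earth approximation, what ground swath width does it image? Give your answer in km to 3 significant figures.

200 km

Half-angle = 25.9°/2 = 12.95°.
Swath width ≈ 2h·tan(θ/2) = 2 × 435 × tan(12.95°) = 200.1 km.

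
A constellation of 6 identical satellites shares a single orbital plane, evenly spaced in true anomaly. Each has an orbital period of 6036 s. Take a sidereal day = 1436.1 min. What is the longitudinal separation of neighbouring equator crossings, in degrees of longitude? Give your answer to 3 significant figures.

Single-satellite node shift = (6036.0/86166) × 360° = 25.22°.
With 6 satellites evenly phased, successive equator crossings are 25.22/6 = 4.203° apart.

4.20°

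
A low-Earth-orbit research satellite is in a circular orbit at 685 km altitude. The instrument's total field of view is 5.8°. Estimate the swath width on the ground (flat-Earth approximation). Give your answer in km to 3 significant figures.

Half-angle = 5.8°/2 = 2.9°.
Swath width ≈ 2h·tan(θ/2) = 2 × 685 × tan(2.9°) = 69.4 km.

69.4 km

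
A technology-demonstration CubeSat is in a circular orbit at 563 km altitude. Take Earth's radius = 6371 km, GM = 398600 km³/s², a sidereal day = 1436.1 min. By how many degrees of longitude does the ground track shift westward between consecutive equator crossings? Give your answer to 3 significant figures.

24.0°

Semi-major axis a = 6371 + 563 = 6934 km. Period T = 2π√(a³/μ) = 2π√(6934³/398600) = 5746.3 s = 95.77 min.
During one orbit Earth rotates (5746.3 / 86166) × 360° = 24.01°.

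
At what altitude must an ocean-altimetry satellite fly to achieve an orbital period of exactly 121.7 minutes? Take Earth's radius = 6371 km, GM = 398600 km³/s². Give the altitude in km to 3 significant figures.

1760 km

T = 121.7 min = 7302.0 s.
From T = 2π√(a³/μ): a = (μ T²/4π²)^(1/3) = (398600 × 7302.0² / 4π²)^(1/3) = 8135 km.
Altitude h = a − R = 8135 − 6371 = 1764 km.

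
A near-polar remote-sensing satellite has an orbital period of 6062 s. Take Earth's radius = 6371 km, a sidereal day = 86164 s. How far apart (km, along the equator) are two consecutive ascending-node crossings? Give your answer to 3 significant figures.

2820 km

During one orbit Earth rotates (6062.0 / 86164) × 360° = 25.33°.
At the equator that is 25.33° × (2π·6371/360) km/° = 25.33 × 111.2 = 2816 km.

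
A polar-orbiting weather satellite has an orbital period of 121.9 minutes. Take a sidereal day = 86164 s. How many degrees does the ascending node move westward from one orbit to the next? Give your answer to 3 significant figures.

T = 121.9 min = 7314.0 s.
During one orbit Earth rotates (7314.0 / 86164) × 360° = 30.56°.

30.6°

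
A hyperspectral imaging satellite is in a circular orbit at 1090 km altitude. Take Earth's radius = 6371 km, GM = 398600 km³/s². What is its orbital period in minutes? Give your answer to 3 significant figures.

Semi-major axis a = 6371 + 1090 = 7461 km. Period T = 2π√(a³/μ) = 2π√(7461³/398600) = 6413.7 s = 106.89 min.

107 min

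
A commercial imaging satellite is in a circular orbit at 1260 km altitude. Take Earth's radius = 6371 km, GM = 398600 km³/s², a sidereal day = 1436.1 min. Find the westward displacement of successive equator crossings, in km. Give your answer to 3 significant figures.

Semi-major axis a = 6371 + 1260 = 7631 km. Period T = 2π√(a³/μ) = 2π√(7631³/398600) = 6634.1 s = 110.57 min.
During one orbit Earth rotates (6634.1 / 86166) × 360° = 27.72°.
At the equator that is 27.72° × (2π·6371/360) km/° = 27.72 × 111.2 = 3082 km.

3080 km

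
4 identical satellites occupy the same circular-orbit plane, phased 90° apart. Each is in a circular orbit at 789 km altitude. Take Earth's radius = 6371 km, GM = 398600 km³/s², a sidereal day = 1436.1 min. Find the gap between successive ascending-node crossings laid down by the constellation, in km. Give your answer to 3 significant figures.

Semi-major axis a = 6371 + 789 = 7160 km. Period T = 2π√(a³/μ) = 2π√(7160³/398600) = 6029.5 s = 100.49 min.
Single-satellite node shift = (6029.5/86166) × 360° = 25.19°.
With 4 satellites evenly phased, successive equator crossings are 25.19/4 = 6.298° apart.
That is 6.298 × 111.2 = 700 km at the equator.

700 km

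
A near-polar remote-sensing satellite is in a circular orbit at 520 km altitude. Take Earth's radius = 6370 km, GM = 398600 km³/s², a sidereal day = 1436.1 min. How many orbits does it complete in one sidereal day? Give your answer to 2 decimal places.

15.14

Semi-major axis a = 6370 + 520 = 6890 km. Period T = 2π√(a³/μ) = 2π√(6890³/398600) = 5691.7 s = 94.86 min.
Orbits per sidereal day = 86166 / 5691.7 = 15.139.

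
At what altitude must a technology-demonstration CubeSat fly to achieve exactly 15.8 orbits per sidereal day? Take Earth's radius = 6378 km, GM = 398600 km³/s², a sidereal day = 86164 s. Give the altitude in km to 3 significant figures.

318 km

Required period T = 86164 / 15.8 = 5453.4 s.
From T = 2π√(a³/μ): a = (μ T²/4π²)^(1/3) = (398600 × 5453.4² / 4π²)^(1/3) = 6696 km.
Altitude h = a − R = 6696 − 6378 = 318 km.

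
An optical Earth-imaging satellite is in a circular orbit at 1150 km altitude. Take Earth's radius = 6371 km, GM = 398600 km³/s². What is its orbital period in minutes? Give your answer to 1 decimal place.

Semi-major axis a = 6371 + 1150 = 7521 km. Period T = 2π√(a³/μ) = 2π√(7521³/398600) = 6491.2 s = 108.19 min.

108.2 min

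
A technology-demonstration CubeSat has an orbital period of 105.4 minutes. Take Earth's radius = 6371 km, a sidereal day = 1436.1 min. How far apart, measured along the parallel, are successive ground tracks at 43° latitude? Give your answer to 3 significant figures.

T = 105.4 min = 6324.0 s.
Node shift per orbit = (6324.0/86166) × 360° = 26.42°.
Equatorial spacing = 26.42 × 111.2 km/° = 2938 km.
At 43° latitude, spacing = 2938 × cos(43°) = 2149 km.

2150 km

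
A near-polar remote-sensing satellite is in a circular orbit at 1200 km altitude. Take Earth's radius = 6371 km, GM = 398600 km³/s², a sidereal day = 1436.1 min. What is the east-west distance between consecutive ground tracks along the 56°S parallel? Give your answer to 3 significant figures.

Semi-major axis a = 6371 + 1200 = 7571 km. Period T = 2π√(a³/μ) = 2π√(7571³/398600) = 6556.0 s = 109.27 min.
Node shift per orbit = (6556.0/86166) × 360° = 27.39°.
Equatorial spacing = 27.39 × 111.2 km/° = 3046 km.
At 56° latitude, spacing = 3046 × cos(56°) = 1703 km.

1700 km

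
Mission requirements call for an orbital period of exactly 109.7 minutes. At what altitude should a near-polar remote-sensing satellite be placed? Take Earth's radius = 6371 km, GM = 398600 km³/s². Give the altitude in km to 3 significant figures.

1220 km

T = 109.7 min = 6582.0 s.
From T = 2π√(a³/μ): a = (μ T²/4π²)^(1/3) = (398600 × 6582.0² / 4π²)^(1/3) = 7591 km.
Altitude h = a − R = 7591 − 6371 = 1220 km.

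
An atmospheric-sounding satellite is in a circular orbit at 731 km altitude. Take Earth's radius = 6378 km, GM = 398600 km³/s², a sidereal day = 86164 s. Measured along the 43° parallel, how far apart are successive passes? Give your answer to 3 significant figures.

Semi-major axis a = 6378 + 731 = 7109 km. Period T = 2π√(a³/μ) = 2π√(7109³/398600) = 5965.2 s = 99.42 min.
Node shift per orbit = (5965.2/86164) × 360° = 24.92°.
Equatorial spacing = 24.92 × 111.3 km/° = 2774 km.
At 43° latitude, spacing = 2774 × cos(43°) = 2029 km.

2030 km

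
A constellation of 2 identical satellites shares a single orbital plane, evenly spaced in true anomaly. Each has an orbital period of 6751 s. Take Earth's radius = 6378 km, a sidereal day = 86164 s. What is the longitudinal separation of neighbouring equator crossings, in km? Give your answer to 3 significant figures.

1570 km

Single-satellite node shift = (6751.0/86164) × 360° = 28.21°.
With 2 satellites evenly phased, successive equator crossings are 28.21/2 = 14.103° apart.
That is 14.103 × 111.3 = 1570 km at the equator.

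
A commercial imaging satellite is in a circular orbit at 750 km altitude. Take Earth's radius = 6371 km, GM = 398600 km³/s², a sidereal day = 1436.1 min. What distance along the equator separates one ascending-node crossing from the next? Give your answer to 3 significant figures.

Semi-major axis a = 6371 + 750 = 7121 km. Period T = 2π√(a³/μ) = 2π√(7121³/398600) = 5980.3 s = 99.67 min.
During one orbit Earth rotates (5980.3 / 86166) × 360° = 24.99°.
At the equator that is 24.99° × (2π·6371/360) km/° = 24.99 × 111.2 = 2778 km.

2780 km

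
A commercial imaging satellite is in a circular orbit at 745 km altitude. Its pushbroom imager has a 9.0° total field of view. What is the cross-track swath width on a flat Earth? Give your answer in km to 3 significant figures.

Half-angle = 9.0°/2 = 4.5°.
Swath width ≈ 2h·tan(θ/2) = 2 × 745 × tan(4.5°) = 117.3 km.

117 km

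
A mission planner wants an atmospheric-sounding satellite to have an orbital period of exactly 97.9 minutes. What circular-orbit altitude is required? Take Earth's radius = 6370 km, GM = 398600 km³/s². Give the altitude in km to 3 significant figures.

666 km

T = 97.9 min = 5874.0 s.
From T = 2π√(a³/μ): a = (μ T²/4π²)^(1/3) = (398600 × 5874.0² / 4π²)^(1/3) = 7036 km.
Altitude h = a − R = 7036 − 6370 = 666 km.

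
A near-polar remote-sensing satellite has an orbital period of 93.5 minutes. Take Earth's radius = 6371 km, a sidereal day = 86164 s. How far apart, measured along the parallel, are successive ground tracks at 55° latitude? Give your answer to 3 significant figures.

1490 km

T = 93.5 min = 5610.0 s.
Node shift per orbit = (5610.0/86164) × 360° = 23.44°.
Equatorial spacing = 23.44 × 111.2 km/° = 2606 km.
At 55° latitude, spacing = 2606 × cos(55°) = 1495 km.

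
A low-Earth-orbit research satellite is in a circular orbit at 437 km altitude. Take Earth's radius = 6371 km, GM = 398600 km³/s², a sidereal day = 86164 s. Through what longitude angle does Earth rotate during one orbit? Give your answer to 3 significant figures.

23.4°

Semi-major axis a = 6371 + 437 = 6808 km. Period T = 2π√(a³/μ) = 2π√(6808³/398600) = 5590.4 s = 93.17 min.
During one orbit Earth rotates (5590.4 / 86164) × 360° = 23.36°.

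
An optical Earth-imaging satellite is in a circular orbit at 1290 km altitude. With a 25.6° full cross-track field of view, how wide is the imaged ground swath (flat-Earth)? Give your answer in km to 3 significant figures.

586 km

Half-angle = 25.6°/2 = 12.8°.
Swath width ≈ 2h·tan(θ/2) = 2 × 1290 × tan(12.8°) = 586.2 km.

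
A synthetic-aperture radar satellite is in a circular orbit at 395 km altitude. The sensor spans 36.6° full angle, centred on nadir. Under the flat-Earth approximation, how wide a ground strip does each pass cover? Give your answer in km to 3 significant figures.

Half-angle = 36.6°/2 = 18.3°.
Swath width ≈ 2h·tan(θ/2) = 2 × 395 × tan(18.3°) = 261.3 km.

261 km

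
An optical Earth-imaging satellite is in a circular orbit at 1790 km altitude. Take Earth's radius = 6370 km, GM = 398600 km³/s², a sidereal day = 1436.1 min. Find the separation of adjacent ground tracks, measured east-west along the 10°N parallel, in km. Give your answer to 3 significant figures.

Semi-major axis a = 6370 + 1790 = 8160 km. Period T = 2π√(a³/μ) = 2π√(8160³/398600) = 7335.8 s = 122.26 min.
Node shift per orbit = (7335.8/86166) × 360° = 30.65°.
Equatorial spacing = 30.65 × 111.2 km/° = 3407 km.
At 10° latitude, spacing = 3407 × cos(10°) = 3356 km.

3360 km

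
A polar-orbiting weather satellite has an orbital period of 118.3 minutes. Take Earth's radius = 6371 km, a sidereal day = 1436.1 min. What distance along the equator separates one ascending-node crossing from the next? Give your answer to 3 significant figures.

T = 118.3 min = 7098.0 s.
During one orbit Earth rotates (7098.0 / 86166) × 360° = 29.66°.
At the equator that is 29.66° × (2π·6371/360) km/° = 29.66 × 111.2 = 3298 km.

3300 km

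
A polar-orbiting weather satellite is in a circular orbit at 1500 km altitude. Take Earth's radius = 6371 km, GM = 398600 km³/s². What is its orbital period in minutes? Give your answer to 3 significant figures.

116 min

Semi-major axis a = 6371 + 1500 = 7871 km. Period T = 2π√(a³/μ) = 2π√(7871³/398600) = 6949.5 s = 115.83 min.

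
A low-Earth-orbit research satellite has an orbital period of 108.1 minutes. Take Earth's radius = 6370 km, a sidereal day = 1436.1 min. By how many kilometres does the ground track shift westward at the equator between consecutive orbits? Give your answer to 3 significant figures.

3010 km

T = 108.1 min = 6486.0 s.
During one orbit Earth rotates (6486.0 / 86166) × 360° = 27.10°.
At the equator that is 27.10° × (2π·6370/360) km/° = 27.10 × 111.2 = 3013 km.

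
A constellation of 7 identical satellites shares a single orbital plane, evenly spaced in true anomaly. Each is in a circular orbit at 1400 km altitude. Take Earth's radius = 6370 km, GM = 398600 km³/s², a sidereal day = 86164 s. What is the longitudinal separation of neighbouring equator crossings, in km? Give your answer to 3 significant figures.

Semi-major axis a = 6370 + 1400 = 7770 km. Period T = 2π√(a³/μ) = 2π√(7770³/398600) = 6816.2 s = 113.60 min.
Single-satellite node shift = (6816.2/86164) × 360° = 28.48°.
With 7 satellites evenly phased, successive equator crossings are 28.48/7 = 4.068° apart.
That is 4.068 × 111.2 = 452 km at the equator.

452 km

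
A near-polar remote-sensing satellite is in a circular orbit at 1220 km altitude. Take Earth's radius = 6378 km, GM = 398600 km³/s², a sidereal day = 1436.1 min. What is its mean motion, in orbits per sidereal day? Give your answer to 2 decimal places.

Semi-major axis a = 6378 + 1220 = 7598 km. Period T = 2π√(a³/μ) = 2π√(7598³/398600) = 6591.1 s = 109.85 min.
Orbits per sidereal day = 86166 / 6591.1 = 13.073.

13.07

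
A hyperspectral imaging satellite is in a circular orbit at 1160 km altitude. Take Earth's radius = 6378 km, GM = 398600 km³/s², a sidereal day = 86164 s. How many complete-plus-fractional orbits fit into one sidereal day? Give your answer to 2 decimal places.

13.23

Semi-major axis a = 6378 + 1160 = 7538 km. Period T = 2π√(a³/μ) = 2π√(7538³/398600) = 6513.2 s = 108.55 min.
Orbits per sidereal day = 86164 / 6513.2 = 13.229.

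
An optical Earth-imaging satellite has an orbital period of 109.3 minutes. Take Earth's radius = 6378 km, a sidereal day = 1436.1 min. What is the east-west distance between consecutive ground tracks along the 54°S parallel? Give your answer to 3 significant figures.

T = 109.3 min = 6558.0 s.
Node shift per orbit = (6558.0/86166) × 360° = 27.40°.
Equatorial spacing = 27.40 × 111.3 km/° = 3050 km.
At 54° latitude, spacing = 3050 × cos(54°) = 1793 km.

1790 km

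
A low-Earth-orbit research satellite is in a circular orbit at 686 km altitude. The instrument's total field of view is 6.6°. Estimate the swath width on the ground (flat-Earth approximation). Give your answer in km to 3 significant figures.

79.1 km

Half-angle = 6.6°/2 = 3.3°.
Swath width ≈ 2h·tan(θ/2) = 2 × 686 × tan(3.3°) = 79.1 km.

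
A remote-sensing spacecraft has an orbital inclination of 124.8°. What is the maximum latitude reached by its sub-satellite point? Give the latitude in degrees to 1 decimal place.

Retrograde orbit: the ground track reaches ±(180° − i) = ±(180 − 124.8) = ±55.2°.

55.2°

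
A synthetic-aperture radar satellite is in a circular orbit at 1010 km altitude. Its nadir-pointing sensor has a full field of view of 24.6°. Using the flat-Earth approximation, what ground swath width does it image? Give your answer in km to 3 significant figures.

Half-angle = 24.6°/2 = 12.3°.
Swath width ≈ 2h·tan(θ/2) = 2 × 1010 × tan(12.3°) = 440.4 km.

440 km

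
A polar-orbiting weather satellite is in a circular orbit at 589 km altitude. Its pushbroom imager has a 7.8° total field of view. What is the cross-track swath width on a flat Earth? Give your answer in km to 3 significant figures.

80.3 km

Half-angle = 7.8°/2 = 3.9°.
Swath width ≈ 2h·tan(θ/2) = 2 × 589 × tan(3.9°) = 80.3 km.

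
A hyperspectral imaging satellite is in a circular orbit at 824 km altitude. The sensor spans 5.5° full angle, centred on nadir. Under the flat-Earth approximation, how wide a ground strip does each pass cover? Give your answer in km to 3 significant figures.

79.2 km

Half-angle = 5.5°/2 = 2.75°.
Swath width ≈ 2h·tan(θ/2) = 2 × 824 × tan(2.75°) = 79.2 km.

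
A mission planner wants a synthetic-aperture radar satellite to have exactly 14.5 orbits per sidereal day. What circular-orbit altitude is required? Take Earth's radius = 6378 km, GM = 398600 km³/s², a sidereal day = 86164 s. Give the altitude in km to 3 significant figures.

Required period T = 86164 / 14.5 = 5942.3 s.
From T = 2π√(a³/μ): a = (μ T²/4π²)^(1/3) = (398600 × 5942.3² / 4π²)^(1/3) = 7091 km.
Altitude h = a − R = 7091 − 6378 = 713 km.

713 km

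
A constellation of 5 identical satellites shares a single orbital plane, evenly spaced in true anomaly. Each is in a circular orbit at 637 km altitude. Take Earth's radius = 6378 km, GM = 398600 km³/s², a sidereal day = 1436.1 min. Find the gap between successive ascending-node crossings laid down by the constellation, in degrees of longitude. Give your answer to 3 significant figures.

Semi-major axis a = 6378 + 637 = 7015 km. Period T = 2π√(a³/μ) = 2π√(7015³/398600) = 5847.3 s = 97.45 min.
Single-satellite node shift = (5847.3/86166) × 360° = 24.43°.
With 5 satellites evenly phased, successive equator crossings are 24.43/5 = 4.886° apart.

4.89°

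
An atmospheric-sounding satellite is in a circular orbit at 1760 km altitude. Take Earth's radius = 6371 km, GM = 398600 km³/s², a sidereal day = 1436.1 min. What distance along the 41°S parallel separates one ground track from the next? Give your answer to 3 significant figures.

Semi-major axis a = 6371 + 1760 = 8131 km. Period T = 2π√(a³/μ) = 2π√(8131³/398600) = 7296.7 s = 121.61 min.
Node shift per orbit = (7296.7/86166) × 360° = 30.49°.
Equatorial spacing = 30.49 × 111.2 km/° = 3390 km.
At 41° latitude, spacing = 3390 × cos(41°) = 2558 km.

2560 km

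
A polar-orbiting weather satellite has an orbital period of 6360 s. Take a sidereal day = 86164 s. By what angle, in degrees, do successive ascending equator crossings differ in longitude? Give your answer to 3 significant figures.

During one orbit Earth rotates (6360.0 / 86164) × 360° = 26.57°.

26.6°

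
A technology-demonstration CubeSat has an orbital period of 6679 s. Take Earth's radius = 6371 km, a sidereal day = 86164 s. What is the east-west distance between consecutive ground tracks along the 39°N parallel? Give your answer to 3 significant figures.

2410 km

Node shift per orbit = (6679.0/86164) × 360° = 27.91°.
Equatorial spacing = 27.91 × 111.2 km/° = 3103 km.
At 39° latitude, spacing = 3103 × cos(39°) = 2411 km.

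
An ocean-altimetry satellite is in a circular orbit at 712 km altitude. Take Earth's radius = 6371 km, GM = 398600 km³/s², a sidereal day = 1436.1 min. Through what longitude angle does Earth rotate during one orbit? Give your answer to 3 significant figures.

Semi-major axis a = 6371 + 712 = 7083 km. Period T = 2π√(a³/μ) = 2π√(7083³/398600) = 5932.5 s = 98.87 min.
During one orbit Earth rotates (5932.5 / 86166) × 360° = 24.79°.

24.8°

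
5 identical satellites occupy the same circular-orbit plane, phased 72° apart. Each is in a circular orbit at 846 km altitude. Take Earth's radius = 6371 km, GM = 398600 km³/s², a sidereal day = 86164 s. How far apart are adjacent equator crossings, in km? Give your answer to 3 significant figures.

567 km

Semi-major axis a = 6371 + 846 = 7217 km. Period T = 2π√(a³/μ) = 2π√(7217³/398600) = 6101.6 s = 101.69 min.
Single-satellite node shift = (6101.6/86164) × 360° = 25.49°.
With 5 satellites evenly phased, successive equator crossings are 25.49/5 = 5.099° apart.
That is 5.099 × 111.2 = 567 km at the equator.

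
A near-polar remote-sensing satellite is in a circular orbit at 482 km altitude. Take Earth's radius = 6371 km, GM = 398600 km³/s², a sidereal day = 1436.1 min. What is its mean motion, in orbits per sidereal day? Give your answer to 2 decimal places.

Semi-major axis a = 6371 + 482 = 6853 km. Period T = 2π√(a³/μ) = 2π√(6853³/398600) = 5645.9 s = 94.10 min.
Orbits per sidereal day = 86166 / 5645.9 = 15.262.

15.26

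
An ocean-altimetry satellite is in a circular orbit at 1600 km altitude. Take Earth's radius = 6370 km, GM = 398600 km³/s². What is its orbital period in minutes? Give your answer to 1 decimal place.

118.0 min

Semi-major axis a = 6370 + 1600 = 7970 km. Period T = 2π√(a³/μ) = 2π√(7970³/398600) = 7081.1 s = 118.02 min.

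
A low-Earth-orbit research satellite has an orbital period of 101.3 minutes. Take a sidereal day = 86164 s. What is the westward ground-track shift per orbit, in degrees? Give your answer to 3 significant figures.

T = 101.3 min = 6078.0 s.
During one orbit Earth rotates (6078.0 / 86164) × 360° = 25.39°.

25.4°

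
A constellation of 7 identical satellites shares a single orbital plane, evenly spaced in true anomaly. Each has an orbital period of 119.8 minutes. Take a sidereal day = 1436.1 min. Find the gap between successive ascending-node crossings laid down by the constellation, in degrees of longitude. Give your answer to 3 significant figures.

4.29°

T = 119.8 min = 7188.0 s.
Single-satellite node shift = (7188.0/86166) × 360° = 30.03°.
With 7 satellites evenly phased, successive equator crossings are 30.03/7 = 4.290° apart.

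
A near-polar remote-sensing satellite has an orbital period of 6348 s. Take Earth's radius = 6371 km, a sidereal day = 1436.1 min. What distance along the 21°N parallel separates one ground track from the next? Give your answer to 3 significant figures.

Node shift per orbit = (6348.0/86166) × 360° = 26.52°.
Equatorial spacing = 26.52 × 111.2 km/° = 2949 km.
At 21° latitude, spacing = 2949 × cos(21°) = 2753 km.

2750 km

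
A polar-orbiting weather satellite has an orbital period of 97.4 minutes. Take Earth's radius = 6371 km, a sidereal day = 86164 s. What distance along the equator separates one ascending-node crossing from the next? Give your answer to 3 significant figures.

2720 km

T = 97.4 min = 5844.0 s.
During one orbit Earth rotates (5844.0 / 86164) × 360° = 24.42°.
At the equator that is 24.42° × (2π·6371/360) km/° = 24.42 × 111.2 = 2715 km.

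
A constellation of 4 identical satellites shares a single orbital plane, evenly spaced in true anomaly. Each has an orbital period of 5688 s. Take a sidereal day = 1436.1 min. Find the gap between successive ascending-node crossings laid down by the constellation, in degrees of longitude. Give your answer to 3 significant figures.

Single-satellite node shift = (5688.0/86166) × 360° = 23.76°.
With 4 satellites evenly phased, successive equator crossings are 23.76/4 = 5.941° apart.

5.94°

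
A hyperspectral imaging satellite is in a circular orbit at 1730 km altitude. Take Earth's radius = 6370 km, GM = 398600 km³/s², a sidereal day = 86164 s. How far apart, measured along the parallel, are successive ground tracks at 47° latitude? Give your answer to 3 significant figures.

2300 km

Semi-major axis a = 6370 + 1730 = 8100 km. Period T = 2π√(a³/μ) = 2π√(8100³/398600) = 7255.0 s = 120.92 min.
Node shift per orbit = (7255.0/86164) × 360° = 30.31°.
Equatorial spacing = 30.31 × 111.2 km/° = 3370 km.
At 47° latitude, spacing = 3370 × cos(47°) = 2298 km.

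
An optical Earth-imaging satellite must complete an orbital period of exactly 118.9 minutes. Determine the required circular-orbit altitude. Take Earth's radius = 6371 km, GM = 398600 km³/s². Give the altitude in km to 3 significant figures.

T = 118.9 min = 7134.0 s.
From T = 2π√(a³/μ): a = (μ T²/4π²)^(1/3) = (398600 × 7134.0² / 4π²)^(1/3) = 8010 km.
Altitude h = a − R = 8010 − 6371 = 1639 km.

1640 km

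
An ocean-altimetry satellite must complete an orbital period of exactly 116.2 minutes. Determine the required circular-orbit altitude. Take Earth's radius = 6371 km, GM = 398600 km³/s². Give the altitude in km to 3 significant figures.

1520 km

T = 116.2 min = 6972.0 s.
From T = 2π√(a³/μ): a = (μ T²/4π²)^(1/3) = (398600 × 6972.0² / 4π²)^(1/3) = 7888 km.
Altitude h = a − R = 7888 − 6371 = 1517 km.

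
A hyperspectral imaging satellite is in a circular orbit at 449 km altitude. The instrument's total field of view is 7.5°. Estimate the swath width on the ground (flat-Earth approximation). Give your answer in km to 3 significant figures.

58.9 km

Half-angle = 7.5°/2 = 3.75°.
Swath width ≈ 2h·tan(θ/2) = 2 × 449 × tan(3.75°) = 58.9 km.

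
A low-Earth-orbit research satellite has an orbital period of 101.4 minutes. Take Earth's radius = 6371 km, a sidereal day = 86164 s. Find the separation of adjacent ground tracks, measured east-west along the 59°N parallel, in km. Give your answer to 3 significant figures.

1460 km

T = 101.4 min = 6084.0 s.
Node shift per orbit = (6084.0/86164) × 360° = 25.42°.
Equatorial spacing = 25.42 × 111.2 km/° = 2827 km.
At 59° latitude, spacing = 2827 × cos(59°) = 1456 km.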